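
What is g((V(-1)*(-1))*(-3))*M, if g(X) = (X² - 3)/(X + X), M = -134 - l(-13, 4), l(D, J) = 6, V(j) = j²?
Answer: -140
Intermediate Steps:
M = -140 (M = -134 - 1*6 = -134 - 6 = -140)
g(X) = (-3 + X²)/(2*X) (g(X) = (-3 + X²)/((2*X)) = (-3 + X²)*(1/(2*X)) = (-3 + X²)/(2*X))
g((V(-1)*(-1))*(-3))*M = ((-3 + (((-1)²*(-1))*(-3))²)/(2*((((-1)²*(-1))*(-3)))))*(-140) = ((-3 + ((1*(-1))*(-3))²)/(2*(((1*(-1))*(-3)))))*(-140) = ((-3 + (-1*(-3))²)/(2*((-1*(-3)))))*(-140) = ((½)*(-3 + 3²)/3)*(-140) = ((½)*(⅓)*(-3 + 9))*(-140) = ((½)*(⅓)*6)*(-140) = 1*(-140) = -140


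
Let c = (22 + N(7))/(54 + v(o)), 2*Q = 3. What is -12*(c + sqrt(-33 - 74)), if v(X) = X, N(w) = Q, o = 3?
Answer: -94/19 - 12*I*sqrt(107) ≈ -4.9474 - 124.13*I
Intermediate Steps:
Q = 3/2 (Q = (1/2)*3 = 3/2 ≈ 1.5000)
N(w) = 3/2
c = 47/114 (c = (22 + 3/2)/(54 + 3) = (47/2)/57 = (47/2)*(1/57) = 47/114 ≈ 0.41228)
-12*(c + sqrt(-33 - 74)) = -12*(47/114 + sqrt(-33 - 74)) = -12*(47/114 + sqrt(-107)) = -12*(47/114 + I*sqrt(107)) = -94/19 - 12*I*sqrt(107)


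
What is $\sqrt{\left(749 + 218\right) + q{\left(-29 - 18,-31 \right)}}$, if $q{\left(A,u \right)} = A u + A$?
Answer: $\sqrt{2377} \approx 48.755$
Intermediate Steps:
$q{\left(A,u \right)} = A + A u$
$\sqrt{\left(749 + 218\right) + q{\left(-29 - 18,-31 \right)}} = \sqrt{\left(749 + 218\right) + \left(-29 - 18\right) \left(1 - 31\right)} = \sqrt{967 - -1410} = \sqrt{967 + 1410} = \sqrt{2377}$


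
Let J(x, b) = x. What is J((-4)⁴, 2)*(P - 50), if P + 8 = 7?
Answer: -13056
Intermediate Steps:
P = -1 (P = -8 + 7 = -1)
J((-4)⁴, 2)*(P - 50) = (-4)⁴*(-1 - 50) = 256*(-51) = -13056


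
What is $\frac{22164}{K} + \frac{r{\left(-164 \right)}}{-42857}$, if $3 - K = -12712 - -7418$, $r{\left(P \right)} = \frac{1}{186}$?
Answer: $\frac{176678148631}{42224516394} \approx 4.1843$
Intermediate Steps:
$r{\left(P \right)} = \frac{1}{186}$
$K = 5297$ ($K = 3 - \left(-12712 - -7418\right) = 3 - \left(-12712 + 7418\right) = 3 - -5294 = 3 + 5294 = 5297$)
$\frac{22164}{K} + \frac{r{\left(-164 \right)}}{-42857} = \frac{22164}{5297} + \frac{1}{186 \left(-42857\right)} = 22164 \cdot \frac{1}{5297} + \frac{1}{186} \left(- \frac{1}{42857}\right) = \frac{22164}{5297} - \frac{1}{7971402} = \frac{176678148631}{42224516394}$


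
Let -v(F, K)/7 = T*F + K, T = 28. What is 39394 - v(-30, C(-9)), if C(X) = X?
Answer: 33451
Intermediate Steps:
v(F, K) = -196*F - 7*K (v(F, K) = -7*(28*F + K) = -7*(K + 28*F) = -196*F - 7*K)
39394 - v(-30, C(-9)) = 39394 - (-196*(-30) - 7*(-9)) = 39394 - (5880 + 63) = 39394 - 1*5943 = 39394 - 5943 = 33451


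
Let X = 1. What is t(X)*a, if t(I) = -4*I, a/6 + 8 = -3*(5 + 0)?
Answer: 552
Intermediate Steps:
a = -138 (a = -48 + 6*(-3*(5 + 0)) = -48 + 6*(-3*5) = -48 + 6*(-15) = -48 - 90 = -138)
t(X)*a = -4*1*(-138) = -4*(-138) = 552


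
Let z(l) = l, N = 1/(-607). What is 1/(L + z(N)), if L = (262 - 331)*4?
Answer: -607/167533 ≈ -0.0036232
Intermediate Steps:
N = -1/607 ≈ -0.0016474
L = -276 (L = -69*4 = -276)
1/(L + z(N)) = 1/(-276 - 1/607) = 1/(-167533/607) = -607/167533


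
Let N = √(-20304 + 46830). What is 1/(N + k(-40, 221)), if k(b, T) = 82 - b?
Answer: -61/5821 + √26526/11642 ≈ 0.0035104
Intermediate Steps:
N = √26526 ≈ 162.87
1/(N + k(-40, 221)) = 1/(√26526 + (82 - 1*(-40))) = 1/(√26526 + (82 + 40)) = 1/(√26526 + 122) = 1/(122 + √26526)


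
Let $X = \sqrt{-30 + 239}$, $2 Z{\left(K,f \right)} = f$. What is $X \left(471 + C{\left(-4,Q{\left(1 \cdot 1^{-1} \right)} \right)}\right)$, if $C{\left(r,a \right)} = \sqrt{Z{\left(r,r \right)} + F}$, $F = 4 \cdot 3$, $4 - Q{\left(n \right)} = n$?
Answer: $\sqrt{209} \left(471 + \sqrt{10}\right) \approx 6854.9$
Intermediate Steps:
$Q{\left(n \right)} = 4 - n$
$F = 12$
$Z{\left(K,f \right)} = \frac{f}{2}$
$C{\left(r,a \right)} = \sqrt{12 + \frac{r}{2}}$ ($C{\left(r,a \right)} = \sqrt{\frac{r}{2} + 12} = \sqrt{12 + \frac{r}{2}}$)
$X = \sqrt{209} \approx 14.457$
$X \left(471 + C{\left(-4,Q{\left(1 \cdot 1^{-1} \right)} \right)}\right) = \sqrt{209} \left(471 + \frac{\sqrt{48 + 2 \left(-4\right)}}{2}\right) = \sqrt{209} \left(471 + \frac{\sqrt{48 - 8}}{2}\right) = \sqrt{209} \left(471 + \frac{\sqrt{40}}{2}\right) = \sqrt{209} \left(471 + \frac{2 \sqrt{10}}{2}\right) = \sqrt{209} \left(471 + \sqrt{10}\right)$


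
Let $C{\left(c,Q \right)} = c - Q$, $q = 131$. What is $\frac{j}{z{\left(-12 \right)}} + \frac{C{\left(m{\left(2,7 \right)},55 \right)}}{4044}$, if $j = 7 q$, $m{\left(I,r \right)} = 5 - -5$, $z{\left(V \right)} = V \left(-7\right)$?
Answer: $\frac{22051}{2022} \approx 10.906$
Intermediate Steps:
$z{\left(V \right)} = - 7 V$
$m{\left(I,r \right)} = 10$ ($m{\left(I,r \right)} = 5 + 5 = 10$)
$j = 917$ ($j = 7 \cdot 131 = 917$)
$\frac{j}{z{\left(-12 \right)}} + \frac{C{\left(m{\left(2,7 \right)},55 \right)}}{4044} = \frac{917}{\left(-7\right) \left(-12\right)} + \frac{10 - 55}{4044} = \frac{917}{84} + \left(10 - 55\right) \frac{1}{4044} = 917 \cdot \frac{1}{84} - \frac{15}{1348} = \frac{131}{12} - \frac{15}{1348} = \frac{22051}{2022}$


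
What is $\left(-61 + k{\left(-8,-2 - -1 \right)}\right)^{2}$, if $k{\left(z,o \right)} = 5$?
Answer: $3136$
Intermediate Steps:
$\left(-61 + k{\left(-8,-2 - -1 \right)}\right)^{2} = \left(-61 + 5\right)^{2} = \left(-56\right)^{2} = 3136$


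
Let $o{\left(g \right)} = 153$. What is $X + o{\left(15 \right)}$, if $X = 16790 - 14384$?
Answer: $2559$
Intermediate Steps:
$X = 2406$ ($X = 16790 - 14384 = 2406$)
$X + o{\left(15 \right)} = 2406 + 153 = 2559$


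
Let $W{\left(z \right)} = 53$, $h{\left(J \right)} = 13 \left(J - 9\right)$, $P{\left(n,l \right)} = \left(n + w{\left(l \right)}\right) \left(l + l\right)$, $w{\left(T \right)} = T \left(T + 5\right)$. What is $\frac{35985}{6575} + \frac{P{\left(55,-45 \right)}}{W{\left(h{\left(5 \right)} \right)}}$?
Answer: $- \frac{4135053}{1315} \approx -3144.5$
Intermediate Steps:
$w{\left(T \right)} = T \left(5 + T\right)$
$P{\left(n,l \right)} = 2 l \left(n + l \left(5 + l\right)\right)$ ($P{\left(n,l \right)} = \left(n + l \left(5 + l\right)\right) \left(l + l\right) = \left(n + l \left(5 + l\right)\right) 2 l = 2 l \left(n + l \left(5 + l\right)\right)$)
$h{\left(J \right)} = -117 + 13 J$ ($h{\left(J \right)} = 13 \left(-9 + J\right) = -117 + 13 J$)
$\frac{35985}{6575} + \frac{P{\left(55,-45 \right)}}{W{\left(h{\left(5 \right)} \right)}} = \frac{35985}{6575} + \frac{2 \left(-45\right) \left(55 - 45 \left(5 - 45\right)\right)}{53} = 35985 \cdot \frac{1}{6575} + 2 \left(-45\right) \left(55 - -1800\right) \frac{1}{53} = \frac{7197}{1315} + 2 \left(-45\right) \left(55 + 1800\right) \frac{1}{53} = \frac{7197}{1315} + 2 \left(-45\right) 1855 \cdot \frac{1}{53} = \frac{7197}{1315} - 3150 = - \frac{4135053}{1315}$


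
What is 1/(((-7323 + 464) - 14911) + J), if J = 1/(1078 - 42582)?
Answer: -41504/903542081 ≈ -4.5935e-5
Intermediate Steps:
J = -1/41504 (J = 1/(-41504) = -1/41504 ≈ -2.4094e-5)
1/(((-7323 + 464) - 14911) + J) = 1/(((-7323 + 464) - 14911) - 1/41504) = 1/((-6859 - 14911) - 1/41504) = 1/(-21770 - 1/41504) = 1/(-903542081/41504) = -41504/903542081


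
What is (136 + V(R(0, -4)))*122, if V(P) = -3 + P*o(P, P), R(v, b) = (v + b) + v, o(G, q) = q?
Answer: 18178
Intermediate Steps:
R(v, b) = b + 2*v (R(v, b) = (b + v) + v = b + 2*v)
V(P) = -3 + P**2 (V(P) = -3 + P*P = -3 + P**2)
(136 + V(R(0, -4)))*122 = (136 + (-3 + (-4 + 2*0)**2))*122 = (136 + (-3 + (-4 + 0)**2))*122 = (136 + (-3 + (-4)**2))*122 = (136 + (-3 + 16))*122 = (136 + 13)*122 = 149*122 = 18178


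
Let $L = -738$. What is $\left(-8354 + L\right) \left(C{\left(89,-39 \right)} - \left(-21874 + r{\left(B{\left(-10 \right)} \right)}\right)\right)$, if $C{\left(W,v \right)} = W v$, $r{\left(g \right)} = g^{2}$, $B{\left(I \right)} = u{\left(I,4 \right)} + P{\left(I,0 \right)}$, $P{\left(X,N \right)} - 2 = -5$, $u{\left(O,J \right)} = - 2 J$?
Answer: $-166219944$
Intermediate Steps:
$P{\left(X,N \right)} = -3$ ($P{\left(X,N \right)} = 2 - 5 = -3$)
$B{\left(I \right)} = -11$ ($B{\left(I \right)} = \left(-2\right) 4 - 3 = -8 - 3 = -11$)
$\left(-8354 + L\right) \left(C{\left(89,-39 \right)} - \left(-21874 + r{\left(B{\left(-10 \right)} \right)}\right)\right) = \left(-8354 - 738\right) \left(89 \left(-39\right) + \left(21874 - \left(-11\right)^{2}\right)\right) = - 9092 \left(-3471 + \left(21874 - 121\right)\right) = - 9092 \left(-3471 + 21753\right) = \left(-9092\right) 18282 = -166219944$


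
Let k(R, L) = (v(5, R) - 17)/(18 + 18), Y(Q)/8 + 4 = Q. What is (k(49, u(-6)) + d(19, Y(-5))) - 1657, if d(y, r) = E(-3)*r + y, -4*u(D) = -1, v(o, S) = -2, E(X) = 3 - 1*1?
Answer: -64171/36 ≈ -1782.5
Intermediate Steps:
E(X) = 2 (E(X) = 3 - 1 = 2)
Y(Q) = -32 + 8*Q
u(D) = ¼ (u(D) = -¼*(-1) = ¼)
d(y, r) = y + 2*r (d(y, r) = 2*r + y = y + 2*r)
k(R, L) = -19/36 (k(R, L) = (-2 - 17)/(18 + 18) = -19/36)
(k(49, u(-6)) + d(19, Y(-5))) - 1657 = (-19/36 + (19 + 2*(-32 + 8*(-5)))) - 1657 = (-19/36 + (19 + 2*(-32 - 40))) - 1657 = (-19/36 + (19 + 2*(-72))) - 1657 = (-19/36 + (19 - 144)) - 1657 = (-19/36 - 125) - 1657 = -4519/36 - 1657 = -64171/36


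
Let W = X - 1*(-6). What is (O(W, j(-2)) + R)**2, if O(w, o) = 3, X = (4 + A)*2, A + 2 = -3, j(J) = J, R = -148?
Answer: 21025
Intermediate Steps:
A = -5 (A = -2 - 3 = -5)
X = -2 (X = (4 - 5)*2 = -1*2 = -2)
W = 4 (W = -2 - 1*(-6) = -2 + 6 = 4)
(O(W, j(-2)) + R)**2 = (3 - 148)**2 = (-145)**2 = 21025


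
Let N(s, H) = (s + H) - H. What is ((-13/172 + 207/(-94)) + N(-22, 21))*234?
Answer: -22962537/4042 ≈ -5681.0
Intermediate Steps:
N(s, H) = s (N(s, H) = (H + s) - H = s)
((-13/172 + 207/(-94)) + N(-22, 21))*234 = ((-13/172 + 207/(-94)) - 22)*234 = ((-13*1/172 + 207*(-1/94)) - 22)*234 = ((-13/172 - 207/94) - 22)*234 = (-18413/8084 - 22)*234 = -196261/8084*234 = -22962537/4042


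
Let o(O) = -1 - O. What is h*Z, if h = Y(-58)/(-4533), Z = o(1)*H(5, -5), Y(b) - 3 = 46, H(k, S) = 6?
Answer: 196/1511 ≈ 0.12972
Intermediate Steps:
Y(b) = 49 (Y(b) = 3 + 46 = 49)
Z = -12 (Z = (-1 - 1*1)*6 = (-1 - 1)*6 = -2*6 = -12)
h = -49/4533 (h = 49/(-4533) = 49*(-1/4533) = -49/4533 ≈ -0.010810)
h*Z = -49/4533*(-12) = 196/1511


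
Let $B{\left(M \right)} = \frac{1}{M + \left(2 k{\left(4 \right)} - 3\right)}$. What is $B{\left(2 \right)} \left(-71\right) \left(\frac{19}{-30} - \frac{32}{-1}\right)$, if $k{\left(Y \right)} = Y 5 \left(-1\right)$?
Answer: $\frac{66811}{1230} \approx 54.318$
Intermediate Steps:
$k{\left(Y \right)} = - 5 Y$ ($k{\left(Y \right)} = 5 Y \left(-1\right) = - 5 Y$)
$B{\left(M \right)} = \frac{1}{-43 + M}$ ($B{\left(M \right)} = \frac{1}{M + \left(2 \left(\left(-5\right) 4\right) - 3\right)} = \frac{1}{M + \left(2 \left(-20\right) - 3\right)} = \frac{1}{M - 43} = \frac{1}{-43 + M}$)
$B{\left(2 \right)} \left(-71\right) \left(\frac{19}{-30} - \frac{32}{-1}\right) = \frac{1}{-43 + 2} \left(-71\right) \left(\frac{19}{-30} - \frac{32}{-1}\right) = \frac{1}{-41} \left(-71\right) \left(19 \left(- \frac{1}{30}\right) - -32\right) = \left(- \frac{1}{41}\right) \left(-71\right) \left(- \frac{19}{30} + 32\right) = \frac{71}{41} \cdot \frac{941}{30} = \frac{66811}{1230}$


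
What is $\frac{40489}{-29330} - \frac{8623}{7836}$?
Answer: $- \frac{285092197}{114914940} \approx -2.4809$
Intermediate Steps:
$\frac{40489}{-29330} - \frac{8623}{7836} = 40489 \left(- \frac{1}{29330}\right) - \frac{8623}{7836} = - \frac{40489}{29330} - \frac{8623}{7836} = - \frac{285092197}{114914940}$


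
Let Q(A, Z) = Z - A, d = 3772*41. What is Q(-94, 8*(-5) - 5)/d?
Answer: 49/154652 ≈ 0.00031684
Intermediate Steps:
d = 154652
Q(-94, 8*(-5) - 5)/d = ((8*(-5) - 5) - 1*(-94))/154652 = ((-40 - 5) + 94)*(1/154652) = (-45 + 94)*(1/154652) = 49*(1/154652) = 49/154652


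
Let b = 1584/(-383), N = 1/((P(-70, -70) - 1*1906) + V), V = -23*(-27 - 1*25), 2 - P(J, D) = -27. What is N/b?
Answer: 383/1078704 ≈ 0.00035506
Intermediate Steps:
P(J, D) = 29 (P(J, D) = 2 - 1*(-27) = 2 + 27 = 29)
V = 1196 (V = -23*(-27 - 25) = -23*(-52) = 1196)
N = -1/681 (N = 1/((29 - 1*1906) + 1196) = 1/((29 - 1906) + 1196) = 1/(-1877 + 1196) = 1/(-681) = -1/681 ≈ -0.0014684)
b = -1584/383 (b = 1584*(-1/383) = -1584/383 ≈ -4.1358)
N/b = -1/(681*(-1584/383)) = -1/681*(-383/1584) = 383/1078704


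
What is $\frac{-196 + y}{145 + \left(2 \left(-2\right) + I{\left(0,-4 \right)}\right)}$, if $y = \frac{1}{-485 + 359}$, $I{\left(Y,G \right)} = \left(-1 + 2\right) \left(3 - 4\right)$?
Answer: $- \frac{24697}{17640} \approx -1.4001$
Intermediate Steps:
$I{\left(Y,G \right)} = -1$ ($I{\left(Y,G \right)} = 1 \left(-1\right) = -1$)
$y = - \frac{1}{126}$ ($y = \frac{1}{-126} = - \frac{1}{126} \approx -0.0079365$)
$\frac{-196 + y}{145 + \left(2 \left(-2\right) + I{\left(0,-4 \right)}\right)} = \frac{-196 - \frac{1}{126}}{145 + \left(2 \left(-2\right) - 1\right)} = - \frac{24697}{126 \left(145 - 5\right)} = - \frac{24697}{126 \cdot 140} = \left(- \frac{24697}{126}\right) \frac{1}{140} = - \frac{24697}{17640}$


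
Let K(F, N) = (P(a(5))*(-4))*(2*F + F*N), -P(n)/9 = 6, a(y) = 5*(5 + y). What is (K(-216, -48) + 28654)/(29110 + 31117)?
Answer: 2174830/60227 ≈ 36.111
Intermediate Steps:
a(y) = 25 + 5*y
P(n) = -54 (P(n) = -9*6 = -54)
K(F, N) = 432*F + 216*F*N (K(F, N) = (-54*(-4))*(2*F + F*N) = 216*(2*F + F*N) = 432*F + 216*F*N)
(K(-216, -48) + 28654)/(29110 + 31117) = (216*(-216)*(2 - 48) + 28654)/(29110 + 31117) = (216*(-216)*(-46) + 28654)/60227 = (2146176 + 28654)*(1/60227) = 2174830*(1/60227) = 2174830/60227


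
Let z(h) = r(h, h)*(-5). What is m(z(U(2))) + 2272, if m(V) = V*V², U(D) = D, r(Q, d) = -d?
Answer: 3272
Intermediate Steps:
z(h) = 5*h (z(h) = -h*(-5) = 5*h)
m(V) = V³
m(z(U(2))) + 2272 = (5*2)³ + 2272 = 10³ + 2272 = 1000 + 2272 = 3272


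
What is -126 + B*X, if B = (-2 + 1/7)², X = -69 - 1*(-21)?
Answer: -14286/49 ≈ -291.55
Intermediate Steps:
X = -48 (X = -69 + 21 = -48)
B = 169/49 (B = (-2 + ⅐)² = (-13/7)² = 169/49 ≈ 3.4490)
-126 + B*X = -126 + (169/49)*(-48) = -126 - 8112/49 = -14286/49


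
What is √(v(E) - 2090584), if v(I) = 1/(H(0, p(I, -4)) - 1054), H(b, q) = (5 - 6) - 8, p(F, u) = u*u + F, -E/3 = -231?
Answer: I*√2362295112959/1063 ≈ 1445.9*I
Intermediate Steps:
E = 693 (E = -3*(-231) = 693)
p(F, u) = F + u² (p(F, u) = u² + F = F + u²)
H(b, q) = -9 (H(b, q) = -1 - 8 = -9)
v(I) = -1/1063 (v(I) = 1/(-9 - 1054) = 1/(-1063) = -1/1063)
√(v(E) - 2090584) = √(-1/1063 - 2090584) = √(-2222290793/1063) = I*√2362295112959/1063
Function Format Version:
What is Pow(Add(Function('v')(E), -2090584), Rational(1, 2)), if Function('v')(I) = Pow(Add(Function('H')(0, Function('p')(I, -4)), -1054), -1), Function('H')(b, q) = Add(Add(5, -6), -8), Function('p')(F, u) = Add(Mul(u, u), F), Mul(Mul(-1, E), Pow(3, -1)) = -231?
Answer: Mul(Rational(1, 1063), I, Pow(2362295112959, Rational(1, 2))) ≈ Mul(1445.9, I)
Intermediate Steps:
E = 693 (E = Mul(-3, -231) = 693)
Function('p')(F, u) = Add(F, Pow(u, 2)) (Function('p')(F, u) = Add(Pow(u, 2), F) = Add(F, Pow(u, 2)))
Function('H')(b, q) = -9 (Function('H')(b, q) = Add(-1, -8) = -9)
Function('v')(I) = Rational(-1, 1063) (Function('v')(I) = Pow(Add(-9, -1054), -1) = Pow(-1063, -1) = Rational(-1, 1063))
Pow(Add(Function('v')(E), -2090584), Rational(1, 2)) = Pow(Add(Rational(-1, 1063), -2090584), Rational(1, 2)) = Pow(Rational(-2222290793, 1063), Rational(1, 2)) = Mul(Rational(1, 1063), I, Pow(2362295112959, Rational(1, 2)))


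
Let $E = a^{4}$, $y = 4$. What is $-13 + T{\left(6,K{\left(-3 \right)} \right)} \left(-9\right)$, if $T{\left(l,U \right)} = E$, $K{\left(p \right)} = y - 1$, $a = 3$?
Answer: $-742$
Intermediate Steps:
$E = 81$ ($E = 3^{4} = 81$)
$K{\left(p \right)} = 3$ ($K{\left(p \right)} = 4 - 1 = 3$)
$T{\left(l,U \right)} = 81$
$-13 + T{\left(6,K{\left(-3 \right)} \right)} \left(-9\right) = -13 + 81 \left(-9\right) = -13 - 729 = -742$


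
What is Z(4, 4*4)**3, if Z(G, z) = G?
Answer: 64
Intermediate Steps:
Z(4, 4*4)**3 = 4**3 = 64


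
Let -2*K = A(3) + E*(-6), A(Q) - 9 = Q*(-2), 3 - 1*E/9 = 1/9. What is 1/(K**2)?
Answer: 4/23409 ≈ 0.00017087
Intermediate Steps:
E = 26 (E = 27 - 9/9 = 27 - 9*1/9 = 27 - 1 = 26)
A(Q) = 9 - 2*Q (A(Q) = 9 + Q*(-2) = 9 - 2*Q)
K = 153/2 (K = -((9 - 2*3) + 26*(-6))/2 = -((9 - 6) - 156)/2 = -(3 - 156)/2 = -1/2*(-153) = 153/2 ≈ 76.500)
1/(K**2) = 1/((153/2)**2) = 1/(23409/4) = 4/23409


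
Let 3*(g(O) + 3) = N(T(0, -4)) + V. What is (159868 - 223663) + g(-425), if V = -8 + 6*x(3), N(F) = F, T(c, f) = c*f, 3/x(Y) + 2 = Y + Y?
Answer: -382795/6 ≈ -63799.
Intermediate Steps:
x(Y) = 3/(-2 + 2*Y) (x(Y) = 3/(-2 + (Y + Y)) = 3/(-2 + 2*Y))
V = -7/2 (V = -8 + 6*(3/(2*(-1 + 3))) = -8 + 6*((3/2)/2) = -8 + 6*((3/2)*(½)) = -8 + 6*(¾) = -8 + 9/2 = -7/2 ≈ -3.5000)
g(O) = -25/6 (g(O) = -3 + (0*(-4) - 7/2)/3 = -3 + (0 - 7/2)/3 = -3 + (⅓)*(-7/2) = -3 - 7/6 = -25/6)
(159868 - 223663) + g(-425) = (159868 - 223663) - 25/6 = -63795 - 25/6 = -382795/6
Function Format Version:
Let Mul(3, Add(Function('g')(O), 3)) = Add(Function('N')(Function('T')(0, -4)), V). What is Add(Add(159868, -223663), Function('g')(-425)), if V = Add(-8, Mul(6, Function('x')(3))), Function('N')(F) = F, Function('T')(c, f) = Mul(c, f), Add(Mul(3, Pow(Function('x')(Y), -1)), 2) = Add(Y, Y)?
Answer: Rational(-382795, 6) ≈ -63799.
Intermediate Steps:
Function('x')(Y) = Mul(3, Pow(Add(-2, Mul(2, Y)), -1)) (Function('x')(Y) = Mul(3, Pow(Add(-2, Add(Y, Y)), -1)) = Mul(3, Pow(Add(-2, Mul(2, Y)), -1)))
V = Rational(-7, 2) (V = Add(-8, Mul(6, Mul(Rational(3, 2), Pow(Add(-1, 3), -1)))) = Add(-8, Mul(6, Mul(Rational(3, 2), Pow(2, -1)))) = Add(-8, Mul(6, Mul(Rational(3, 2), Rational(1, 2)))) = Add(-8, Mul(6, Rational(3, 4))) = Add(-8, Rational(9, 2)) = Rational(-7, 2) ≈ -3.5000)
Function('g')(O) = Rational(-25, 6) (Function('g')(O) = Add(-3, Mul(Rational(1, 3), Add(Mul(0, -4), Rational(-7, 2)))) = Add(-3, Mul(Rational(1, 3), Add(0, Rational(-7, 2)))) = Add(-3, Mul(Rational(1, 3), Rational(-7, 2))) = Add(-3, Rational(-7, 6)) = Rational(-25, 6))
Add(Add(159868, -223663), Function('g')(-425)) = Add(Add(159868, -223663), Rational(-25, 6)) = Add(-63795, Rational(-25, 6)) = Rational(-382795, 6)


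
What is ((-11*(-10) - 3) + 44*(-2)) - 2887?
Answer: -2868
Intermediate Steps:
((-11*(-10) - 3) + 44*(-2)) - 2887 = ((110 - 3) - 88) - 2887 = (107 - 88) - 2887 = 19 - 2887 = -2868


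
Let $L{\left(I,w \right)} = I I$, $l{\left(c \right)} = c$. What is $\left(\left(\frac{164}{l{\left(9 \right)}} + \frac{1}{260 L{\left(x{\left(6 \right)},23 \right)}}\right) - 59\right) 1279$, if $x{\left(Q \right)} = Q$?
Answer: $- \frac{488167441}{9360} \approx -52155.0$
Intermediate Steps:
$L{\left(I,w \right)} = I^{2}$
$\left(\left(\frac{164}{l{\left(9 \right)}} + \frac{1}{260 L{\left(x{\left(6 \right)},23 \right)}}\right) - 59\right) 1279 = \left(\left(\frac{164}{9} + \frac{1}{260 \cdot 6^{2}}\right) - 59\right) 1279 = \left(\left(164 \cdot \frac{1}{9} + \frac{1}{260 \cdot 36}\right) - 59\right) 1279 = \left(\left(\frac{164}{9} + \frac{1}{260} \cdot \frac{1}{36}\right) - 59\right) 1279 = \left(\left(\frac{164}{9} + \frac{1}{9360}\right) - 59\right) 1279 = \left(\frac{170561}{9360} - 59\right) 1279 = \left(- \frac{381679}{9360}\right) 1279 = - \frac{488167441}{9360}$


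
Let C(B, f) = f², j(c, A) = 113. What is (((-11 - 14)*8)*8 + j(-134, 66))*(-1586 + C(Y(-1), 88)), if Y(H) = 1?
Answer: -9156946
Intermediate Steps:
(((-11 - 14)*8)*8 + j(-134, 66))*(-1586 + C(Y(-1), 88)) = (((-11 - 14)*8)*8 + 113)*(-1586 + 88²) = (-25*8*8 + 113)*(-1586 + 7744) = (-200*8 + 113)*6158 = (-1600 + 113)*6158 = -1487*6158 = -9156946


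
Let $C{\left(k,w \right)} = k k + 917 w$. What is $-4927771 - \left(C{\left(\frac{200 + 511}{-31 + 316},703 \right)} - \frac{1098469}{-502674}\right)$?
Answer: $- \frac{25280070847641331}{4536632850} \approx -5.5724 \cdot 10^{6}$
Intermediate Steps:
$C{\left(k,w \right)} = k^{2} + 917 w$
$-4927771 - \left(C{\left(\frac{200 + 511}{-31 + 316},703 \right)} - \frac{1098469}{-502674}\right) = -4927771 - \left(\left(\left(\frac{200 + 511}{-31 + 316}\right)^{2} + 917 \cdot 703\right) - \frac{1098469}{-502674}\right) = -4927771 - \left(\left(\left(\frac{711}{285}\right)^{2} + 644651\right) - 1098469 \left(- \frac{1}{502674}\right)\right) = -4927771 - \left(\left(\left(711 \cdot \frac{1}{285}\right)^{2} + 644651\right) - - \frac{1098469}{502674}\right) = -4927771 - \left(\left(\left(\frac{237}{95}\right)^{2} + 644651\right) + \frac{1098469}{502674}\right) = -4927771 - \left(\left(\frac{56169}{9025} + 644651\right) + \frac{1098469}{502674}\right) = -4927771 - \left(\frac{5818031444}{9025} + \frac{1098469}{502674}\right) = -4927771 - \frac{2924583051763981}{4536632850} = - \frac{25280070847641331}{4536632850}$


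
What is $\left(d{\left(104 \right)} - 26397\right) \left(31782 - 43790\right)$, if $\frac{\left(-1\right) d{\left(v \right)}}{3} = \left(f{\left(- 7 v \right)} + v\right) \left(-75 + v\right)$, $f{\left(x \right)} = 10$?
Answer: $436070520$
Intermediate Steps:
$d{\left(v \right)} = - 3 \left(-75 + v\right) \left(10 + v\right)$ ($d{\left(v \right)} = - 3 \left(10 + v\right) \left(-75 + v\right) = - 3 \left(-75 + v\right) \left(10 + v\right)$)
$\left(d{\left(104 \right)} - 26397\right) \left(31782 - 43790\right) = \left(\left(2250 - 3 \cdot 104^{2} + 195 \cdot 104\right) - 26397\right) \left(31782 - 43790\right) = \left(\left(2250 - 32448 + 20280\right) - 26397\right) \left(-12008\right) = \left(-9918 - 26397\right) \left(-12008\right) = \left(-36315\right) \left(-12008\right) = 436070520$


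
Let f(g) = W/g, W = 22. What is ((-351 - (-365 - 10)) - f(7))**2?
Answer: 21316/49 ≈ 435.02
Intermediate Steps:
f(g) = 22/g
((-351 - (-365 - 10)) - f(7))**2 = ((-351 - (-365 - 10)) - 22/7)**2 = ((-351 - 1*(-375)) - 22/7)**2 = ((-351 + 375) - 1*22/7)**2 = (24 - 22/7)**2 = (146/7)**2 = 21316/49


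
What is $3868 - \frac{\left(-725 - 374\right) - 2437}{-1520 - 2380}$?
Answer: $\frac{290032}{75} \approx 3867.1$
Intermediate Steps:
$3868 - \frac{\left(-725 - 374\right) - 2437}{-1520 - 2380} = 3868 - \frac{\left(-725 - 374\right) - 2437}{-3900} = 3868 - \left(-1099 - 2437\right) \left(- \frac{1}{3900}\right) = 3868 - \left(-3536\right) \left(- \frac{1}{3900}\right) = 3868 - \frac{68}{75} = \frac{290032}{75}$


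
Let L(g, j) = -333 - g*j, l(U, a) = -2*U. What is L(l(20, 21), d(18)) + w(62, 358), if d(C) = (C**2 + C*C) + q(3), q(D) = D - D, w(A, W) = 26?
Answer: 25613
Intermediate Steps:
q(D) = 0
d(C) = 2*C**2 (d(C) = (C**2 + C*C) + 0 = (C**2 + C**2) + 0 = 2*C**2 + 0 = 2*C**2)
L(g, j) = -333 - g*j
L(l(20, 21), d(18)) + w(62, 358) = (-333 - (-2*20)*2*18**2) + 26 = (-333 - 1*(-40)*2*324) + 26 = (-333 - 1*(-40)*648) + 26 = (-333 + 25920) + 26 = 25587 + 26 = 25613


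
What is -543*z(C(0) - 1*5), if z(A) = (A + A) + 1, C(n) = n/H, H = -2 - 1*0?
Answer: 4887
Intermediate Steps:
H = -2 (H = -2 + 0 = -2)
C(n) = -n/2 (C(n) = n/(-2) = n*(-½) = -n/2)
z(A) = 1 + 2*A (z(A) = 2*A + 1 = 1 + 2*A)
-543*z(C(0) - 1*5) = -543*(1 + 2*(-½*0 - 1*5)) = -543*(1 + 2*(0 - 5)) = -543*(1 + 2*(-5)) = -543*(1 - 10) = -543*(-9) = 4887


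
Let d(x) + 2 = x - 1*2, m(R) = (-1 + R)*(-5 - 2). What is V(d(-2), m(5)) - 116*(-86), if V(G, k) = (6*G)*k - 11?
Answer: 10973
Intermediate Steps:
m(R) = 7 - 7*R (m(R) = (-1 + R)*(-7) = 7 - 7*R)
d(x) = -4 + x (d(x) = -2 + (x - 1*2) = -2 + (x - 2) = -2 + (-2 + x) = -4 + x)
V(G, k) = -11 + 6*G*k (V(G, k) = 6*G*k - 11 = -11 + 6*G*k)
V(d(-2), m(5)) - 116*(-86) = (-11 + 6*(-4 - 2)*(7 - 7*5)) - 116*(-86) = (-11 + 6*(-6)*(7 - 35)) + 9976 = (-11 + 6*(-6)*(-28)) + 9976 = (-11 + 1008) + 9976 = 997 + 9976 = 10973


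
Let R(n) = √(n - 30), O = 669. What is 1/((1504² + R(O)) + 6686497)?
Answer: 8948513/80075884910530 - 3*√71/80075884910530 ≈ 1.1175e-7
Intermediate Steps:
R(n) = √(-30 + n)
1/((1504² + R(O)) + 6686497) = 1/((1504² + √(-30 + 669)) + 6686497) = 1/((2262016 + √639) + 6686497) = 1/((2262016 + 3*√71) + 6686497) = 1/(8948513 + 3*√71)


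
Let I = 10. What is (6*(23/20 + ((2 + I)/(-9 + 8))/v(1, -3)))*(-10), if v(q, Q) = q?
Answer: 651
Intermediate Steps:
(6*(23/20 + ((2 + I)/(-9 + 8))/v(1, -3)))*(-10) = (6*(23/20 + ((2 + 10)/(-9 + 8))/1))*(-10) = (6*(23*(1/20) + (12/(-1))*1))*(-10) = (6*(23/20 + (12*(-1))*1))*(-10) = (6*(23/20 - 12*1))*(-10) = (6*(23/20 - 12))*(-10) = (6*(-217/20))*(-10) = -651/10*(-10) = 651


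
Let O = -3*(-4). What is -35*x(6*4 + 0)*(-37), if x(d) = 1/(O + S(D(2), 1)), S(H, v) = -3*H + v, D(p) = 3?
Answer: 1295/4 ≈ 323.75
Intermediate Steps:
S(H, v) = v - 3*H
O = 12
x(d) = 1/4 (x(d) = 1/(12 + (1 - 3*3)) = 1/(12 + (1 - 9)) = 1/(12 - 8) = 1/4)
-35*x(6*4 + 0)*(-37) = -35*1/4*(-37) = -35/4*(-37) = 1295/4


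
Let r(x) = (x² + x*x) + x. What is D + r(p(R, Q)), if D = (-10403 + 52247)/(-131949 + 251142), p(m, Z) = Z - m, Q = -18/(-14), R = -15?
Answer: 1065076942/1946819 ≈ 547.09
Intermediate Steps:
Q = 9/7 (Q = -18*(-1/14) = 9/7 ≈ 1.2857)
D = 13948/39731 (D = 41844/119193 = 41844*(1/119193) = 13948/39731 ≈ 0.35106)
r(x) = x + 2*x² (r(x) = (x² + x²) + x = 2*x² + x = x + 2*x²)
D + r(p(R, Q)) = 13948/39731 + (9/7 - 1*(-15))*(1 + 2*(9/7 - 1*(-15))) = 13948/39731 + (9/7 + 15)*(1 + 2*(9/7 + 15)) = 13948/39731 + 114*(1 + 2*(114/7))/7 = 13948/39731 + 114*(1 + 228/7)/7 = 13948/39731 + (114/7)*(235/7) = 13948/39731 + 26790/49 = 1065076942/1946819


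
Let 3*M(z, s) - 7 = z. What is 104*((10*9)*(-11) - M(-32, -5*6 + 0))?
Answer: -306280/3 ≈ -1.0209e+5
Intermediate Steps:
M(z, s) = 7/3 + z/3
104*((10*9)*(-11) - M(-32, -5*6 + 0)) = 104*((10*9)*(-11) - (7/3 + (⅓)*(-32))) = 104*(90*(-11) - (7/3 - 32/3)) = 104*(-990 - 1*(-25/3)) = 104*(-990 + 25/3) = 104*(-2945/3) = -306280/3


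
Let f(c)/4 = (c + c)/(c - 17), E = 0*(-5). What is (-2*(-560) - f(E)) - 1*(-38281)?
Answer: 39401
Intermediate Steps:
E = 0
f(c) = 8*c/(-17 + c) (f(c) = 4*((c + c)/(c - 17)) = 4*((2*c)/(-17 + c)) = 4*(2*c/(-17 + c)) = 8*c/(-17 + c))
(-2*(-560) - f(E)) - 1*(-38281) = (-2*(-560) - 8*0/(-17 + 0)) - 1*(-38281) = (1120 - 8*0/(-17)) + 38281 = (1120 - 8*0*(-1)/17) + 38281 = (1120 - 1*0) + 38281 = (1120 + 0) + 38281 = 1120 + 38281 = 39401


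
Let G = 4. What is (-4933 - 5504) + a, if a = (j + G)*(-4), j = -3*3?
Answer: -10417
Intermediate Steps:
j = -9
a = 20 (a = (-9 + 4)*(-4) = -5*(-4) = 20)
(-4933 - 5504) + a = (-4933 - 5504) + 20 = -10437 + 20 = -10417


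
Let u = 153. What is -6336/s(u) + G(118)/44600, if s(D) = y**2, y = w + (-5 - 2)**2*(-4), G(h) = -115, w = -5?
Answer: -6382927/40041880 ≈ -0.15941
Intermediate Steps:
y = -201 (y = -5 + (-5 - 2)**2*(-4) = -5 + (-7)**2*(-4) = -5 + 49*(-4) = -5 - 196 = -201)
s(D) = 40401 (s(D) = (-201)**2 = 40401)
-6336/s(u) + G(118)/44600 = -6336/40401 - 115/44600 = -6336*1/40401 - 115*1/44600 = -704/4489 - 23/8920 = -6382927/40041880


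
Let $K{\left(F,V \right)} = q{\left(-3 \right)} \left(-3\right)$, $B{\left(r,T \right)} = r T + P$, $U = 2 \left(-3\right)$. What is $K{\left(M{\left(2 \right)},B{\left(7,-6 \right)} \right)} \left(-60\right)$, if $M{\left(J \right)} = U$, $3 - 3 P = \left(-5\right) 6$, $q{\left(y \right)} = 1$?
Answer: $180$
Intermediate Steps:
$U = -6$
$P = 11$ ($P = 1 - \frac{\left(-5\right) 6}{3} = 1 - -10 = 1 + 10 = 11$)
$M{\left(J \right)} = -6$
$B{\left(r,T \right)} = 11 + T r$ ($B{\left(r,T \right)} = r T + 11 = T r + 11 = 11 + T r$)
$K{\left(F,V \right)} = -3$ ($K{\left(F,V \right)} = 1 \left(-3\right) = -3$)
$K{\left(M{\left(2 \right)},B{\left(7,-6 \right)} \right)} \left(-60\right) = \left(-3\right) \left(-60\right) = 180$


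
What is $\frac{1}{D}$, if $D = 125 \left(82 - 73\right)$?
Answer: $\frac{1}{1125} \approx 0.00088889$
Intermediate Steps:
$D = 1125$ ($D = 125 \cdot 9 = 1125$)
$\frac{1}{D} = \frac{1}{1125}$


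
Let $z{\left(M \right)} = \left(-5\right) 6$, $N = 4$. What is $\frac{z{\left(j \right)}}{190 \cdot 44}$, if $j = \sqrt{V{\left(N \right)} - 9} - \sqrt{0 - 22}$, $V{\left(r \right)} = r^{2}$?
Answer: $- \frac{3}{836} \approx -0.0035885$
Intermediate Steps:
$j = \sqrt{7} - i \sqrt{22}$ ($j = \sqrt{4^{2} - 9} - \sqrt{0 - 22} = \sqrt{16 - 9} - \sqrt{-22} = \sqrt{7} - i \sqrt{22} \approx 2.6458 - 4.6904 i$)
$z{\left(M \right)} = -30$
$\frac{z{\left(j \right)}}{190 \cdot 44} = - \frac{30}{190 \cdot 44} = - \frac{30}{8360} = \left(-30\right) \frac{1}{8360} = - \frac{3}{836}$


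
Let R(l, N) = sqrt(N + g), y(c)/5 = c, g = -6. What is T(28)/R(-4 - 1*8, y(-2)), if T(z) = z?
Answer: -7*I ≈ -7.0*I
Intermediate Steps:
y(c) = 5*c
R(l, N) = sqrt(-6 + N) (R(l, N) = sqrt(N - 6) = sqrt(-6 + N))
T(28)/R(-4 - 1*8, y(-2)) = 28/(sqrt(-6 + 5*(-2))) = 28/(sqrt(-6 - 10)) = 28/(sqrt(-16)) = 28/((4*I)) = 28*(-I/4) = -7*I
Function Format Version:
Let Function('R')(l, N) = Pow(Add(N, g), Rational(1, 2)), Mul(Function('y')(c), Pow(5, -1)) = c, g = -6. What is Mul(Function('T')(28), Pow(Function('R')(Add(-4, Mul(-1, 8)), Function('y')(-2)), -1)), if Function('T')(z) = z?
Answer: Mul(-7, I) ≈ Mul(-7.0000, I)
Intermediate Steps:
Function('y')(c) = Mul(5, c)
Function('R')(l, N) = Pow(Add(-6, N), Rational(1, 2)) (Function('R')(l, N) = Pow(Add(N, -6), Rational(1, 2)) = Pow(Add(-6, N), Rational(1, 2)))
Mul(Function('T')(28), Pow(Function('R')(Add(-4, Mul(-1, 8)), Function('y')(-2)), -1)) = Mul(28, Pow(Pow(Add(-6, Mul(5, -2)), Rational(1, 2)), -1)) = Mul(28, Pow(Pow(Add(-6, -10), Rational(1, 2)), -1)) = Mul(28, Pow(Pow(-16, Rational(1, 2)), -1)) = Mul(28, Pow(Mul(4, I), -1)) = Mul(28, Mul(Rational(-1, 4), I)) = Mul(-7, I)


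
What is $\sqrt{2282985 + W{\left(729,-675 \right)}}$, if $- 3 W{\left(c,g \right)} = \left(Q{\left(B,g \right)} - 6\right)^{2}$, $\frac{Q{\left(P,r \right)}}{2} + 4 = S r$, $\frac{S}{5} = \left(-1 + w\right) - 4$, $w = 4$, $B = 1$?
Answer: $\frac{i \sqrt{115574223}}{3} \approx 3583.5 i$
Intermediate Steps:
$S = -5$ ($S = 5 \left(\left(-1 + 4\right) - 4\right) = 5 \left(3 - 4\right) = 5 \left(-1\right) = -5$)
$Q{\left(P,r \right)} = -8 - 10 r$ ($Q{\left(P,r \right)} = -8 + 2 \left(- 5 r\right) = -8 - 10 r$)
$W{\left(c,g \right)} = - \frac{\left(-14 - 10 g\right)^{2}}{3}$ ($W{\left(c,g \right)} = - \frac{\left(\left(-8 - 10 g\right) - 6\right)^{2}}{3} = - \frac{\left(-14 - 10 g\right)^{2}}{3}$)
$\sqrt{2282985 + W{\left(729,-675 \right)}} = \sqrt{2282985 - \frac{4 \left(7 + 5 \left(-675\right)\right)^{2}}{3}} = \sqrt{2282985 - \frac{4 \left(7 - 3375\right)^{2}}{3}} = \sqrt{2282985 - \frac{4 \left(-3368\right)^{2}}{3}} = \sqrt{2282985 - \frac{45373696}{3}} = \sqrt{- \frac{38524741}{3}} = \frac{i \sqrt{115574223}}{3}$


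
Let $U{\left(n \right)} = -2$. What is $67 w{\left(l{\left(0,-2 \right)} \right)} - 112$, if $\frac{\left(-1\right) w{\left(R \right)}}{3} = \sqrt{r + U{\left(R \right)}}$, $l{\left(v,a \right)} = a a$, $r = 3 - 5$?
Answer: $-112 - 402 i \approx -112.0 - 402.0 i$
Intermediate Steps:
$r = -2$ ($r = 3 - 5 = -2$)
$l{\left(v,a \right)} = a^{2}$
$w{\left(R \right)} = - 6 i$ ($w{\left(R \right)} = - 3 \sqrt{-2 - 2} = - 3 \sqrt{-4} = - 3 \cdot 2 i = - 6 i$)
$67 w{\left(l{\left(0,-2 \right)} \right)} - 112 = 67 \left(- 6 i\right) - 112 = - 402 i - 112 = -112 - 402 i$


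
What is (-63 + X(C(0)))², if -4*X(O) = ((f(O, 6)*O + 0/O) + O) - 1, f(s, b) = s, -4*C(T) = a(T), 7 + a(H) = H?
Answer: 16752649/4096 ≈ 4090.0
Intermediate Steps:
a(H) = -7 + H
C(T) = 7/4 - T/4 (C(T) = -(-7 + T)/4 = 7/4 - T/4)
X(O) = ¼ - O/4 - O²/4 (X(O) = -(((O*O + 0/O) + O) - 1)/4 = -(((O² + 0) + O) - 1)/4 = -((O² + O) - 1)/4 = -((O + O²) - 1)/4 = -(-1 + O + O²)/4 = ¼ - O/4 - O²/4)
(-63 + X(C(0)))² = (-63 + (¼ - (7/4 - ¼*0)/4 - (7/4 - ¼*0)²/4))² = (-63 + (¼ - (7/4 + 0)/4 - (7/4 + 0)²/4))² = (-63 + (¼ - ¼*7/4 - (7/4)²/4))² = (-63 + (¼ - 7/16 - ¼*49/16))² = (-63 + (¼ - 7/16 - 49/64))² = (-63 - 61/64)² = (-4093/64)² = 16752649/4096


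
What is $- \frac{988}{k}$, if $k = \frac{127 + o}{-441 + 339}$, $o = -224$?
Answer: $- \frac{100776}{97} \approx -1038.9$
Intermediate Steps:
$k = \frac{97}{102}$ ($k = \frac{127 - 224}{-441 + 339} = - \frac{97}{-102} = \left(-97\right) \left(- \frac{1}{102}\right) = \frac{97}{102} \approx 0.95098$)
$- \frac{988}{k} = - \frac{988}{\frac{97}{102}} = \left(-988\right) \frac{102}{97} = - \frac{100776}{97}$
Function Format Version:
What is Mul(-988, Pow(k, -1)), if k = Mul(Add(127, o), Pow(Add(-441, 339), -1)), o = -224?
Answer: Rational(-100776, 97) ≈ -1038.9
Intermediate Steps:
k = Rational(97, 102) (k = Mul(Add(127, -224), Pow(Add(-441, 339), -1)) = Mul(-97, Pow(-102, -1)) = Mul(-97, Rational(-1, 102)) = Rational(97, 102) ≈ 0.95098)
Mul(-988, Pow(k, -1)) = Mul(-988, Pow(Rational(97, 102), -1)) = Mul(-988, Rational(102, 97)) = Rational(-100776, 97)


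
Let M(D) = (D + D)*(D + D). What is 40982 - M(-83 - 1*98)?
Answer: -90062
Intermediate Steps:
M(D) = 4*D² (M(D) = (2*D)*(2*D) = 4*D²)
40982 - M(-83 - 1*98) = 40982 - 4*(-83 - 1*98)² = 40982 - 4*(-83 - 98)² = 40982 - 4*(-181)² = 40982 - 4*32761 = 40982 - 1*131044 = 40982 - 131044 = -90062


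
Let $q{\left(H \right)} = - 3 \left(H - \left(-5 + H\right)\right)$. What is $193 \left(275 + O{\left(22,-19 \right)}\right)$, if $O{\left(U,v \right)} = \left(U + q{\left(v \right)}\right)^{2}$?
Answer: $62532$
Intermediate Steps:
$q{\left(H \right)} = -15$ ($q{\left(H \right)} = \left(-3\right) 5 = -15$)
$O{\left(U,v \right)} = \left(-15 + U\right)^{2}$ ($O{\left(U,v \right)} = \left(U - 15\right)^{2} = \left(-15 + U\right)^{2}$)
$193 \left(275 + O{\left(22,-19 \right)}\right) = 193 \left(275 + \left(-15 + 22\right)^{2}\right) = 193 \left(275 + 7^{2}\right) = 193 \left(275 + 49\right) = 193 \cdot 324 = 62532$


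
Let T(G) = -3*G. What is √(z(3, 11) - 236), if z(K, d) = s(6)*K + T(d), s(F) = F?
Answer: I*√251 ≈ 15.843*I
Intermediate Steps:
z(K, d) = -3*d + 6*K (z(K, d) = 6*K - 3*d = -3*d + 6*K)
√(z(3, 11) - 236) = √((-3*11 + 6*3) - 236) = √((-33 + 18) - 236) = √(-15 - 236) = √(-251) = I*√251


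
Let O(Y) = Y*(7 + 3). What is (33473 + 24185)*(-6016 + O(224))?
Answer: -217716608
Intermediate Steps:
O(Y) = 10*Y (O(Y) = Y*10 = 10*Y)
(33473 + 24185)*(-6016 + O(224)) = (33473 + 24185)*(-6016 + 10*224) = 57658*(-6016 + 2240) = 57658*(-3776) = -217716608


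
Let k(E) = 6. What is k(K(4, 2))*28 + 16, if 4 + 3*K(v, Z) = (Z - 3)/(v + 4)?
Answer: 184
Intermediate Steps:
K(v, Z) = -4/3 + (-3 + Z)/(3*(4 + v)) (K(v, Z) = -4/3 + ((Z - 3)/(v + 4))/3 = -4/3 + ((-3 + Z)/(4 + v))/3 = -4/3 + (-3 + Z)/(3*(4 + v)))
k(K(4, 2))*28 + 16 = 6*28 + 16 = 168 + 16 = 184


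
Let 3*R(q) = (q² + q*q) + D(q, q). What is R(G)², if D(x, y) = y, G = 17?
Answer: 354025/9 ≈ 39336.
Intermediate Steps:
R(q) = q/3 + 2*q²/3 (R(q) = ((q² + q*q) + q)/3 = ((q² + q²) + q)/3 = (2*q² + q)/3 = (q + 2*q²)/3 = q/3 + 2*q²/3)
R(G)² = ((⅓)*17*(1 + 2*17))² = ((⅓)*17*(1 + 34))² = ((⅓)*17*35)² = (595/3)² = 354025/9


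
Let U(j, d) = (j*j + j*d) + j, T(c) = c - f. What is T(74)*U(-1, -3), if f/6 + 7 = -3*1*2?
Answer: 456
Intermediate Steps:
f = -78 (f = -42 + 6*(-3*1*2) = -42 + 6*(-3*2) = -42 + 6*(-6) = -42 - 36 = -78)
T(c) = 78 + c (T(c) = c - 1*(-78) = c + 78 = 78 + c)
U(j, d) = j + j² + d*j (U(j, d) = (j² + d*j) + j = j + j² + d*j)
T(74)*U(-1, -3) = (78 + 74)*(-(1 - 3 - 1)) = 152*(-1*(-3)) = 152*3 = 456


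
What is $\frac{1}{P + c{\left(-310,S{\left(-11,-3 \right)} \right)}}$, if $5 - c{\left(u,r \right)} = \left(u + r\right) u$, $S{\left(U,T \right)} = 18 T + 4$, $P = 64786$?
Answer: $- \frac{1}{46809} \approx -2.1363 \cdot 10^{-5}$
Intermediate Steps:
$S{\left(U,T \right)} = 4 + 18 T$
$c{\left(u,r \right)} = 5 - u \left(r + u\right)$ ($c{\left(u,r \right)} = 5 - \left(u + r\right) u = 5 - \left(r + u\right) u = 5 - u \left(r + u\right)$)
$\frac{1}{P + c{\left(-310,S{\left(-11,-3 \right)} \right)}} = \frac{1}{64786 - \left(96095 + \left(4 + 18 \left(-3\right)\right) \left(-310\right)\right)} = \frac{1}{64786 - \left(96095 + \left(4 - 54\right) \left(-310\right)\right)} = \frac{1}{64786 - \left(96095 + 15500\right)} = \frac{1}{64786 - 111595} = \frac{1}{-46809} = - \frac{1}{46809}$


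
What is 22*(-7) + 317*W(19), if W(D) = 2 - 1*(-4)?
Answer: 1748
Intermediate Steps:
W(D) = 6 (W(D) = 2 + 4 = 6)
22*(-7) + 317*W(19) = 22*(-7) + 317*6 = -154 + 1902 = 1748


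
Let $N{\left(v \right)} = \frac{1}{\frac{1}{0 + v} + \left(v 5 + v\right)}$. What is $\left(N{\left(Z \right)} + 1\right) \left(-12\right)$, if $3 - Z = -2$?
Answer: $- \frac{1872}{151} \approx -12.397$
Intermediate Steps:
$Z = 5$ ($Z = 3 - -2 = 3 + 2 = 5$)
$N{\left(v \right)} = \frac{1}{\frac{1}{v} + 6 v}$ ($N{\left(v \right)} = \frac{1}{\frac{1}{v} + \left(5 v + v\right)} = \frac{1}{\frac{1}{v} + 6 v}$)
$\left(N{\left(Z \right)} + 1\right) \left(-12\right) = \left(\frac{5}{1 + 6 \cdot 5^{2}} + 1\right) \left(-12\right) = \left(\frac{5}{1 + 6 \cdot 25} + 1\right) \left(-12\right) = \left(\frac{5}{1 + 150} + 1\right) \left(-12\right) = \left(\frac{5}{151} + 1\right) \left(-12\right) = \frac{156}{151} \left(-12\right) = - \frac{1872}{151}$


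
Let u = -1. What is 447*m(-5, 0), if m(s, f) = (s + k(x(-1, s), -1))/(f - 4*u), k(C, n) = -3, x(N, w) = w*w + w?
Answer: -894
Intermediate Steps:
x(N, w) = w + w² (x(N, w) = w² + w = w + w²)
m(s, f) = (-3 + s)/(4 + f) (m(s, f) = (s - 3)/(f - 4*(-1)) = (-3 + s)/(f + 4) = (-3 + s)/(4 + f))
447*m(-5, 0) = 447*((-3 - 5)/(4 + 0)) = 447*(-8/4) = 447*((¼)*(-8)) = 447*(-2) = -894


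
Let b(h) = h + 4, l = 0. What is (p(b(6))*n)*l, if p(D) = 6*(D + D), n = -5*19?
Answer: 0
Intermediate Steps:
n = -95
b(h) = 4 + h
p(D) = 12*D (p(D) = 6*(2*D) = 12*D)
(p(b(6))*n)*l = ((12*(4 + 6))*(-95))*0 = ((12*10)*(-95))*0 = (120*(-95))*0 = -11400*0 = 0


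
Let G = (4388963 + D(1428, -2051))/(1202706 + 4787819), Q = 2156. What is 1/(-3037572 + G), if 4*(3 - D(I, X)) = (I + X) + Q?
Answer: -23962100/72786586466869 ≈ -3.2921e-7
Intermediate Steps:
D(I, X) = -536 - I/4 - X/4 (D(I, X) = 3 - ((I + X) + 2156)/4 = 3 - (2156 + I + X)/4 = 3 + (-539 - I/4 - X/4) = -536 - I/4 - X/4)
G = 17554331/23962100 (G = (4388963 + (-536 - ¼*1428 - ¼*(-2051)))/(1202706 + 4787819) = (4388963 + (-536 - 357 + 2051/4))/5990525 = (4388963 - 1521/4)*(1/5990525) = (17554331/4)*(1/5990525) = 17554331/23962100 ≈ 0.73259)
1/(-3037572 + G) = 1/(-3037572 + 17554331/23962100) = 1/(-72786586466869/23962100) = -23962100/72786586466869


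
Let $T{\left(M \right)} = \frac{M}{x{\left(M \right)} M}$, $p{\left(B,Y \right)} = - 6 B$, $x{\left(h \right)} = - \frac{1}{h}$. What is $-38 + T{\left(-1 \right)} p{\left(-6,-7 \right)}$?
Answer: $-2$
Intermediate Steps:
$T{\left(M \right)} = - M$ ($T{\left(M \right)} = \frac{M}{- \frac{1}{M} M} = \frac{M}{-1} = M \left(-1\right) = - M$)
$-38 + T{\left(-1 \right)} p{\left(-6,-7 \right)} = -38 + \left(-1\right) \left(-1\right) \left(\left(-6\right) \left(-6\right)\right) = -38 + 1 \cdot 36 = -38 + 36 = -2$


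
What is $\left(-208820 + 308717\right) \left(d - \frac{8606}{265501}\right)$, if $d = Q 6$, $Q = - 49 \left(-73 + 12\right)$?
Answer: $\frac{475658199708216}{265501} \approx 1.7915 \cdot 10^{9}$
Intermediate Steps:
$Q = 2989$ ($Q = \left(-49\right) \left(-61\right) = 2989$)
$d = 17934$ ($d = 2989 \cdot 6 = 17934$)
$\left(-208820 + 308717\right) \left(d - \frac{8606}{265501}\right) = \left(-208820 + 308717\right) \left(17934 - \frac{8606}{265501}\right) = 99897 \left(17934 - \frac{8606}{265501}\right) = 99897 \cdot \frac{4761486328}{265501} = \frac{475658199708216}{265501}$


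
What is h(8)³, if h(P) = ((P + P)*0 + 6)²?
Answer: 46656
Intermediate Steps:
h(P) = 36 (h(P) = ((2*P)*0 + 6)² = (0 + 6)² = 6² = 36)
h(8)³ = 36³ = 46656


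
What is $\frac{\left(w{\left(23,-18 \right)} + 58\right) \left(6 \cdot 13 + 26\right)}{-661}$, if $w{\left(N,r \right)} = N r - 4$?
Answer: $\frac{37440}{661} \approx 56.641$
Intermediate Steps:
$w{\left(N,r \right)} = -4 + N r$
$\frac{\left(w{\left(23,-18 \right)} + 58\right) \left(6 \cdot 13 + 26\right)}{-661} = \frac{\left(\left(-4 + 23 \left(-18\right)\right) + 58\right) \left(6 \cdot 13 + 26\right)}{-661} = \left(\left(-4 - 414\right) + 58\right) \left(78 + 26\right) \left(- \frac{1}{661}\right) = \left(-418 + 58\right) 104 \left(- \frac{1}{661}\right) = \left(-360\right) 104 \left(- \frac{1}{661}\right) = \left(-37440\right) \left(- \frac{1}{661}\right) = \frac{37440}{661}$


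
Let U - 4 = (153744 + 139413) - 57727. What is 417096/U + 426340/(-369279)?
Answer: 8941643704/14490138681 ≈ 0.61708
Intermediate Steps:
U = 235434 (U = 4 + ((153744 + 139413) - 57727) = 4 + (293157 - 57727) = 4 + 235430 = 235434)
417096/U + 426340/(-369279) = 417096/235434 + 426340/(-369279) = 417096*(1/235434) + 426340*(-1/369279) = 69516/39239 - 426340/369279 = 8941643704/14490138681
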